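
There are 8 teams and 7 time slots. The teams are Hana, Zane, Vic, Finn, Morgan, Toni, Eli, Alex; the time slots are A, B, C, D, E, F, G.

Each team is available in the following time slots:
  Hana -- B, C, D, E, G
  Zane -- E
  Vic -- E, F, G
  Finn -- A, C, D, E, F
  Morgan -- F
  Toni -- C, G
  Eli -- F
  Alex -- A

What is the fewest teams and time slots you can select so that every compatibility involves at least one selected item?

The 7 edges Hana–B, Zane–E, Vic–G, Finn–D, Morgan–F, Toni–C, Alex–A form a matching, so any vertex cover needs at least 7 vertices (one per matched edge).
Conversely {Hana, Zane, Vic, Finn, Toni, Alex, F} meets every edge and has exactly 7 vertices, so 7 is optimal.

7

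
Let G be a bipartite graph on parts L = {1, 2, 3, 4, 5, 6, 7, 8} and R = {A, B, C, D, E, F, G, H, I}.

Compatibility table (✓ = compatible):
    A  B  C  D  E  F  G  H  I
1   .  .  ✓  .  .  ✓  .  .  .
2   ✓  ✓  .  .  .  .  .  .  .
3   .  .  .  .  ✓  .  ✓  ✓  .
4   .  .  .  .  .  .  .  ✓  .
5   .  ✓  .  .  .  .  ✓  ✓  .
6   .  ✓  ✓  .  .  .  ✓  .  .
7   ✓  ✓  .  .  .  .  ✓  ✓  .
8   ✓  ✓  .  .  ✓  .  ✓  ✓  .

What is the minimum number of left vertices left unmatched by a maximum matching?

1

One maximum matching: 1→F, 2→A, 3→E, 4→H, 5→G, 6→C, 7→B.
The set {2, 3, 4, 5, 7, 8} has only 5 neighbours ({A, B, E, G, H}), so by Hall's theorem at most 7 of the 8 left vertices can be matched.
That matches 7 of the 8, leaving 1 unmatched; no matching can do better.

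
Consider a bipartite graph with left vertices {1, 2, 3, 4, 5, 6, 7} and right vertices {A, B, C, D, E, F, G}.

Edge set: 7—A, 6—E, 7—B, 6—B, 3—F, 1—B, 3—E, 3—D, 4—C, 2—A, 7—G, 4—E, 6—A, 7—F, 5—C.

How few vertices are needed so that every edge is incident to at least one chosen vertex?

6

A maximum matching has 6 edges (e.g. 1–B, 2–A, 3–D, 4–E, 5–C, 7–F).
By König's theorem the minimum vertex cover has the same size. One such cover is {3, 7, A, B, C, E}.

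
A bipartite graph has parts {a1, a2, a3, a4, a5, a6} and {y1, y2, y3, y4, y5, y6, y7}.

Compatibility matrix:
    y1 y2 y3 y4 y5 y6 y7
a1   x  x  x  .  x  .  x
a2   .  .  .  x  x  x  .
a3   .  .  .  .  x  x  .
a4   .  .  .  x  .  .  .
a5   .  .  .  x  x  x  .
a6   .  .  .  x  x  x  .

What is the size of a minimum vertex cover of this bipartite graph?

The 4 edges a1–y7, a2–y5, a3–y6, a4–y4 form a matching, so any vertex cover needs at least 4 vertices (one per matched edge).
Conversely {a1, y4, y5, y6} meets every edge and has exactly 4 vertices, so 4 is optimal.

4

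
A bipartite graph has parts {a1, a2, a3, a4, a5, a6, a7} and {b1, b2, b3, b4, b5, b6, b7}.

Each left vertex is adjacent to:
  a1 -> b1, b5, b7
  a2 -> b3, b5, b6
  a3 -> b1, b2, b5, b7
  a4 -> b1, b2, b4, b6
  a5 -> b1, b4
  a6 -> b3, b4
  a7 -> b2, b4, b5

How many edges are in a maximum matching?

7

A valid assignment of size 7: a1–b1, a2–b6, a3–b7, a4–b2, a5–b4, a6–b3, a7–b5.
This saturates every left vertex, so 7 is the maximum.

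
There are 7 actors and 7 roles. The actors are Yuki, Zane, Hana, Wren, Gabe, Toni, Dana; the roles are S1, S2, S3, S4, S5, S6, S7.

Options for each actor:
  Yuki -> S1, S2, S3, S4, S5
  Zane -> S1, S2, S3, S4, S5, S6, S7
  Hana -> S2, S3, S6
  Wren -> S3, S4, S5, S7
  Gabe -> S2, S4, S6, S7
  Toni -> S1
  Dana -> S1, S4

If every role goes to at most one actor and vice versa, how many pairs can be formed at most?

7

A valid assignment of size 7: Yuki–S5, Zane–S2, Hana–S3, Wren–S7, Gabe–S6, Toni–S1, Dana–S4.
This saturates every actor, so 7 is the maximum.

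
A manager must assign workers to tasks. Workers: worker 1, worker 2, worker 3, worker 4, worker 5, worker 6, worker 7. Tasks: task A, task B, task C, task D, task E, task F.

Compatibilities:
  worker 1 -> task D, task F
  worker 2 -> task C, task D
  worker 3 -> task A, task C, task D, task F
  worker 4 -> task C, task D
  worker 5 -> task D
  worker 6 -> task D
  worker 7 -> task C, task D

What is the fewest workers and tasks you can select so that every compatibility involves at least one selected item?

4

{worker 1, worker 3, task C, task D} is a vertex cover of size 4: every edge has an endpoint in this set.
No smaller cover exists because worker 1–task F, worker 2–task C, worker 3–task A, worker 4–task D is a matching of size 4, and a cover must include an endpoint of each of these disjoint edges (König's theorem).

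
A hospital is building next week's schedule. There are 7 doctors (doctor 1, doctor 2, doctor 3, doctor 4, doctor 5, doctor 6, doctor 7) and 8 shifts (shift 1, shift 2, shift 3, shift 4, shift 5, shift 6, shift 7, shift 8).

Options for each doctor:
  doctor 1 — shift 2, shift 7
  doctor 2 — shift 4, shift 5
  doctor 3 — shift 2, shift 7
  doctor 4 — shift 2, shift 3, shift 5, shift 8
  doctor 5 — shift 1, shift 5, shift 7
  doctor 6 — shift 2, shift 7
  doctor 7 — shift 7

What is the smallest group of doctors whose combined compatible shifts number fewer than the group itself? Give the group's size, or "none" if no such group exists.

Take S = {doctor 1, doctor 3, doctor 6}. Its neighbourhood is {shift 2, shift 7}, so |N(S)| = 2 < |S| = 3.
Every subset of size less than 3 has at least as many neighbours as members, so 3 is the minimum.

3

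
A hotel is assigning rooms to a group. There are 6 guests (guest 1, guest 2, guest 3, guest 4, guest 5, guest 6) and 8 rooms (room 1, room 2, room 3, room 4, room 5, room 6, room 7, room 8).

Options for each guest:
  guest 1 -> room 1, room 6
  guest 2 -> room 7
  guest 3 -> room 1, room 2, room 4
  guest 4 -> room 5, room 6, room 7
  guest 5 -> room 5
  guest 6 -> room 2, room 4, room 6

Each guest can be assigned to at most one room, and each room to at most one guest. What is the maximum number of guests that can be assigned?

6

One maximum matching: guest 1→room 1, guest 2→room 7, guest 3→room 2, guest 4→room 6, guest 5→room 5, guest 6→room 4.
All 6 guests are matched, so no larger matching exists.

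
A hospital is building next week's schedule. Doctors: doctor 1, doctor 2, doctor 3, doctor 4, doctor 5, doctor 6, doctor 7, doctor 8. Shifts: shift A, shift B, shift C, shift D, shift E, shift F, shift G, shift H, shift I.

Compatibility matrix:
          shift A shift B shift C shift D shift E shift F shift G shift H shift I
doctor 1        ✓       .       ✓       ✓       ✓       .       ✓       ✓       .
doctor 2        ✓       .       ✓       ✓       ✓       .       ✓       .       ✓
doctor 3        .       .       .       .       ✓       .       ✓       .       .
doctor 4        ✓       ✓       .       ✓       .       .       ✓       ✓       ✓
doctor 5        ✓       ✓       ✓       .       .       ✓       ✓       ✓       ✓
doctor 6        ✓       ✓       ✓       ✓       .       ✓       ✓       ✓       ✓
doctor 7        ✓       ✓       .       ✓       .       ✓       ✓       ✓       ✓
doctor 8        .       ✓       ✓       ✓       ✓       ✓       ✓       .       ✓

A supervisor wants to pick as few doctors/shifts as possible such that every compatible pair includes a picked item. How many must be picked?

{doctor 1, doctor 2, doctor 3, doctor 4, doctor 5, doctor 6, doctor 7, doctor 8} is a vertex cover of size 8: every edge has an endpoint in this set.
No smaller cover exists because doctor 1–shift H, doctor 2–shift C, doctor 3–shift E, doctor 4–shift D, doctor 5–shift I, doctor 6–shift F, doctor 7–shift A, doctor 8–shift G is a matching of size 8, and a cover must include an endpoint of each of these disjoint edges (König's theorem).

8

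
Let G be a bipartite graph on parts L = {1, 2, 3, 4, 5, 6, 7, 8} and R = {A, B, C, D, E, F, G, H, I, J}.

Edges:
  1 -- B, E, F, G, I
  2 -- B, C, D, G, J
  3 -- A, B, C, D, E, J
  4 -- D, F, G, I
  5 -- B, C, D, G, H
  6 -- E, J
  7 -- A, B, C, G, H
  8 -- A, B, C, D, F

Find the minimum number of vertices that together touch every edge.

A maximum matching has 8 edges (e.g. 1–G, 2–D, 3–J, 4–F, 5–B, 6–E, 7–H, 8–A).
By König's theorem the minimum vertex cover has the same size. One such cover is {1, 2, 3, 4, 5, 6, 7, 8}.

8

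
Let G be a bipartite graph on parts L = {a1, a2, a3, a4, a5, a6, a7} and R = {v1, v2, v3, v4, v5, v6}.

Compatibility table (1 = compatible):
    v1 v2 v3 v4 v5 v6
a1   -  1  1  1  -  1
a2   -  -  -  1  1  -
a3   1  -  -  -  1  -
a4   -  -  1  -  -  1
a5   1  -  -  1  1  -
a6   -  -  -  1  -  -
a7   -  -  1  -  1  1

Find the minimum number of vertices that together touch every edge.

The 6 edges a1–v2, a2–v4, a3–v5, a4–v3, a5–v1, a7–v6 form a matching, so any vertex cover needs at least 6 vertices (one per matched edge).
Conversely {a1, a4, a7, v1, v4, v5} meets every edge and has exactly 6 vertices, so 6 is optimal.

6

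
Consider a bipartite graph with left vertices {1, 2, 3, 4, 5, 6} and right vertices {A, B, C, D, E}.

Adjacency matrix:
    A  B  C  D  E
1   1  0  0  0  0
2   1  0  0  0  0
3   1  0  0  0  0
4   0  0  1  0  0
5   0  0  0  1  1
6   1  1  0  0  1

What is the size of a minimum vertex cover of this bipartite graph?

4

A maximum matching has 4 edges (e.g. 1–A, 4–C, 5–E, 6–B).
By König's theorem the minimum vertex cover has the same size. One such cover is {4, 5, 6, A}.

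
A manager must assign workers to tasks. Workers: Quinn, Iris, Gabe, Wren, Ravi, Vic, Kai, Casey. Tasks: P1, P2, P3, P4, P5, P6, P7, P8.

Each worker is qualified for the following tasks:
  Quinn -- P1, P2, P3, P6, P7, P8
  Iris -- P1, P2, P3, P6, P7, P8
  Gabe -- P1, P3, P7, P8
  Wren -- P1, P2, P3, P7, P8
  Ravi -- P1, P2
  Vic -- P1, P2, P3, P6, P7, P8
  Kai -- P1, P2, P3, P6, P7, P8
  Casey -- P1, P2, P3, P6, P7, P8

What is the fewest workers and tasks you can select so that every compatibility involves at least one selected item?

6

The 6 edges Quinn–P6, Iris–P3, Gabe–P8, Wren–P7, Ravi–P2, Vic–P1 form a matching, so any vertex cover needs at least 6 vertices (one per matched edge).
Conversely {P1, P2, P3, P6, P7, P8} meets every edge and has exactly 6 vertices, so 6 is optimal.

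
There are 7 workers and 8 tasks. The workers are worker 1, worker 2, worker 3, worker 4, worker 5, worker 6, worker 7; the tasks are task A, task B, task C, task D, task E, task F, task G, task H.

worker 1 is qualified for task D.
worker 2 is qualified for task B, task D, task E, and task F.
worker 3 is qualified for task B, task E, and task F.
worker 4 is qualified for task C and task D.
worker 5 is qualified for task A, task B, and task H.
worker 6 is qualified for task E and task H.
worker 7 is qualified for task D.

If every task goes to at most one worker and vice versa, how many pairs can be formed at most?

For example, pair worker 1→task D, worker 2→task F, worker 3→task B, worker 4→task C, worker 5→task A, worker 6→task E.
The set {worker 1, worker 7} has only 1 neighbour ({task D}), so by Hall's theorem at most 6 of the 7 workers can be matched.

6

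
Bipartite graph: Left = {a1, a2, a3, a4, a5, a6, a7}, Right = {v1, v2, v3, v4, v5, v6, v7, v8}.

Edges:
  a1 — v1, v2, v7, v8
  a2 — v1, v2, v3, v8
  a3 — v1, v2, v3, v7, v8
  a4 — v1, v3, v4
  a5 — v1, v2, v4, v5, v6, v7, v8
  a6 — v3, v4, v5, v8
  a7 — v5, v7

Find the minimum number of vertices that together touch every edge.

{a1, a2, a3, a4, a5, a6, a7} is a vertex cover of size 7: every edge has an endpoint in this set.
No smaller cover exists because a1–v2, a2–v1, a3–v3, a4–v4, a5–v8, a6–v5, a7–v7 is a matching of size 7, and a cover must include an endpoint of each of these disjoint edges (König's theorem).

7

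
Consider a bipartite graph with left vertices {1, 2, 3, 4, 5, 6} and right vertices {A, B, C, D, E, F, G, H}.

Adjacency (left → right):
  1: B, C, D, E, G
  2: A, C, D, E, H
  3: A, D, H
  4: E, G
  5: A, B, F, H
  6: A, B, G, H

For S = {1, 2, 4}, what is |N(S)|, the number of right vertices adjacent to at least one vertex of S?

The union of neighbours of {1, 2, 4} is {A, B, C, D, E, G, H}, which has 7 elements.
Since |N(S)| = 7 ≥ |S| = 3, Hall's condition holds for this subset.

7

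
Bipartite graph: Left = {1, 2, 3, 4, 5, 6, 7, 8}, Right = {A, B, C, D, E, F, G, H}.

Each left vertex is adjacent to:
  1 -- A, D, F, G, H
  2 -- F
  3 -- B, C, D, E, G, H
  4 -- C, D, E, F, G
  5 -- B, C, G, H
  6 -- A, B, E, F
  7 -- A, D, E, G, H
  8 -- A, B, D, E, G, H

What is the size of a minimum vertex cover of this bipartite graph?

A maximum matching has 8 edges (e.g. 1–H, 2–F, 3–E, 4–D, 5–C, 6–B, 7–A, 8–G).
By König's theorem the minimum vertex cover has the same size. One such cover is {1, 2, 3, 4, 5, 6, 7, 8}.

8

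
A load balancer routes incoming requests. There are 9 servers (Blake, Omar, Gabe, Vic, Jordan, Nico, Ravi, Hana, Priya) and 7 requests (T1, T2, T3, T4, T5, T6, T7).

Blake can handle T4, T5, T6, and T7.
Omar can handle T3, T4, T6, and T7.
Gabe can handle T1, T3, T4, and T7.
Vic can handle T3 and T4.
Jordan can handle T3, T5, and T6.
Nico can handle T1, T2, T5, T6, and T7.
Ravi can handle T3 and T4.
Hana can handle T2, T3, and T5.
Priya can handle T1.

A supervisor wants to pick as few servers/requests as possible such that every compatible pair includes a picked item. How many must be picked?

{T1, T2, T3, T4, T5, T6, T7} is a vertex cover of size 7: every edge has an endpoint in this set.
No smaller cover exists because Blake–T7, Omar–T6, Gabe–T1, Vic–T3, Jordan–T5, Nico–T2, Ravi–T4 is a matching of size 7, and a cover must include an endpoint of each of these disjoint edges (König's theorem).

7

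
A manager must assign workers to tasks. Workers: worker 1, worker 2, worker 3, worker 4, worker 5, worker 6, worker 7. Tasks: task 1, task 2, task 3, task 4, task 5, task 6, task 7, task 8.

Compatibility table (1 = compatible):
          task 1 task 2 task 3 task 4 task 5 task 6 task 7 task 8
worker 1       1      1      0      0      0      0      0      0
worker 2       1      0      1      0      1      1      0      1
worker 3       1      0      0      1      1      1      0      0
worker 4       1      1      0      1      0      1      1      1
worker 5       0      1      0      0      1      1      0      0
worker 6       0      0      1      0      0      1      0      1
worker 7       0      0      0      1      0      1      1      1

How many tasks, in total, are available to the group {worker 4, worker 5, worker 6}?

The union of neighbours of {worker 4, worker 5, worker 6} is {task 1, task 2, task 3, task 4, task 5, task 6, task 7, task 8}, which has 8 elements.
Since |N(S)| = 8 ≥ |S| = 3, Hall's condition holds for this subset.

8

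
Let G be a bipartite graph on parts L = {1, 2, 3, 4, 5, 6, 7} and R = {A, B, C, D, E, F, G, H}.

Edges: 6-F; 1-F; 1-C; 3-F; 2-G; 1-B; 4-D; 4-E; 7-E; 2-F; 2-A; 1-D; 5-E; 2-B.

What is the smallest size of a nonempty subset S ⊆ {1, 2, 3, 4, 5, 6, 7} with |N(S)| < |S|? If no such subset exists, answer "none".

Take S = {3, 6}. Its neighbourhood is {F}, so |N(S)| = 1 < |S| = 2.
No single vertex violates Hall's condition since each has at least one neighbour, so 2 is the minimum.

2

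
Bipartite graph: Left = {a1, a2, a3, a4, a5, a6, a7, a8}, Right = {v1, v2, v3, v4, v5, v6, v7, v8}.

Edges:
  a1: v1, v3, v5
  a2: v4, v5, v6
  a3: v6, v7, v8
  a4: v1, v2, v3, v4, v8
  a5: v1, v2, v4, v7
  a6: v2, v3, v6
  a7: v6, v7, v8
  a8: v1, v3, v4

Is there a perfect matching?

Yes

A valid assignment of size 8: a1→v5, a2→v4, a3→v6, a4→v3, a5→v7, a6→v2, a7→v8, a8→v1.
Every left vertex is matched, so this is a perfect matching.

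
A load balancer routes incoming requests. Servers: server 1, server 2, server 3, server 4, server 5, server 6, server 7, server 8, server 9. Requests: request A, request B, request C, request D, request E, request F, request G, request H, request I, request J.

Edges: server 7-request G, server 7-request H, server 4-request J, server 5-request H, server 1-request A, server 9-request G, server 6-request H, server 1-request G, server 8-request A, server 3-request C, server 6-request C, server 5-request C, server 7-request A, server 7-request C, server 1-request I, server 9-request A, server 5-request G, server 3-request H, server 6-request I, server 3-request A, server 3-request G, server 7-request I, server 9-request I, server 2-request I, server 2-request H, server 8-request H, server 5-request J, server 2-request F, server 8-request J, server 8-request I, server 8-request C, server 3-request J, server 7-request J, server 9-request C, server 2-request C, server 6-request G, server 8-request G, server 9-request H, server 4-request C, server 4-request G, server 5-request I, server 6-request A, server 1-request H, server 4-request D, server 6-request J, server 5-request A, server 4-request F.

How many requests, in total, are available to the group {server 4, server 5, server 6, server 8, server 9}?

The union of neighbours of {server 4, server 5, server 6, server 8, server 9} is {request A, request C, request D, request F, request G, request H, request I, request J}, which has 8 elements.
Since |N(S)| = 8 ≥ |S| = 5, Hall's condition holds for this subset.

8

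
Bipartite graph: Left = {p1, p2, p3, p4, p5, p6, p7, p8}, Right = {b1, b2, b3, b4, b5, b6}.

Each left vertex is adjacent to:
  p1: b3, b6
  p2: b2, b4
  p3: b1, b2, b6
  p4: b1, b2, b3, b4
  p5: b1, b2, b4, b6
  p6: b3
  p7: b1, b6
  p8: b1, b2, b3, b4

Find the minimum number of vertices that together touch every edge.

A maximum matching has 5 edges (e.g. p1–b3, p2–b2, p3–b1, p4–b4, p5–b6).
By König's theorem the minimum vertex cover has the same size. One such cover is {b1, b2, b3, b4, b6}.

5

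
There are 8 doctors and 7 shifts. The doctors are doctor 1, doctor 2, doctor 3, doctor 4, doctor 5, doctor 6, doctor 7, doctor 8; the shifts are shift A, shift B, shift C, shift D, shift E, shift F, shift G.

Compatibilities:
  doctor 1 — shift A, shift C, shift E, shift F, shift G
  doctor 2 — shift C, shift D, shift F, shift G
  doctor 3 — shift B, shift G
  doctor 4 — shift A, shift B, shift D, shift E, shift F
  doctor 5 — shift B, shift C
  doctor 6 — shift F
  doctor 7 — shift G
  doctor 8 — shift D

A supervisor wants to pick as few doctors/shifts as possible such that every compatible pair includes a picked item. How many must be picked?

7

The 7 edges doctor 1–shift A, doctor 2–shift D, doctor 3–shift B, doctor 4–shift E, doctor 5–shift C, doctor 6–shift F, doctor 7–shift G form a matching, so any vertex cover needs at least 7 vertices (one per matched edge).
Conversely {doctor 1, doctor 4, shift B, shift C, shift D, shift F, shift G} meets every edge and has exactly 7 vertices, so 7 is optimal.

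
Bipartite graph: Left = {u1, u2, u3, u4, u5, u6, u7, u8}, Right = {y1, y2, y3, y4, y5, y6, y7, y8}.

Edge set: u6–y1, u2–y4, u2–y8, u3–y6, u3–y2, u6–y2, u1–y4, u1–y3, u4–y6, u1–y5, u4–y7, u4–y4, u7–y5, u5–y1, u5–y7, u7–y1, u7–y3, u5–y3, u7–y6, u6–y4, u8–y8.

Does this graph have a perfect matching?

One maximum matching: u1→y3, u2→y4, u3→y6, u4→y7, u5→y1, u6→y2, u7→y5, u8→y8.
All 8 left vertices are covered.

Yes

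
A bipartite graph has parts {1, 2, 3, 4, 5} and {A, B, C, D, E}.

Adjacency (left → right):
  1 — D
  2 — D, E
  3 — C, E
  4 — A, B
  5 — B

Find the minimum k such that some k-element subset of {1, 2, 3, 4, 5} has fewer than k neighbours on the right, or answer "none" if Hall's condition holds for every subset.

none

A matching saturating every left vertex exists, for instance 1→D, 2→E, 3→C, 4→A, 5→B.
By Hall's marriage theorem, this means |N(S)| ≥ |S| for every subset S, so no violating subset exists.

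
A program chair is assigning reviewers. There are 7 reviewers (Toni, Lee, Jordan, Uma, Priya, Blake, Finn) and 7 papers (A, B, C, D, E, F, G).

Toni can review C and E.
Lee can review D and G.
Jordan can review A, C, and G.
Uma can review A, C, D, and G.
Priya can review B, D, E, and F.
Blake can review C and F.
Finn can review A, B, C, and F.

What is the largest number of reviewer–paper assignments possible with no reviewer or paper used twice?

One maximum matching: Toni-C, Lee-D, Jordan-G, Uma-A, Priya-E, Blake-F, Finn-B.
All 7 reviewers are matched, so no larger matching exists.

7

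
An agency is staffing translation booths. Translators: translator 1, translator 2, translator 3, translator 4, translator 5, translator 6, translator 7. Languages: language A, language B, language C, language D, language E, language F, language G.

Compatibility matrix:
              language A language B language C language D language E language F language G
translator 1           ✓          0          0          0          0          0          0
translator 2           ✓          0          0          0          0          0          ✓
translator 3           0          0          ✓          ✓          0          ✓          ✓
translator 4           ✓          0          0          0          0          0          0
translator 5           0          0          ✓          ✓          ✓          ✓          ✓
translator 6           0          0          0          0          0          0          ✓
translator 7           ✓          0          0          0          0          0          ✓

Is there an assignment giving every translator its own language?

The set {translator 1, translator 2, translator 4, translator 6, translator 7} has only 2 neighbours ({language A, language G}), so by Hall's theorem at most 4 of the 7 translators can be matched.
Hence no matching covers every translator.

No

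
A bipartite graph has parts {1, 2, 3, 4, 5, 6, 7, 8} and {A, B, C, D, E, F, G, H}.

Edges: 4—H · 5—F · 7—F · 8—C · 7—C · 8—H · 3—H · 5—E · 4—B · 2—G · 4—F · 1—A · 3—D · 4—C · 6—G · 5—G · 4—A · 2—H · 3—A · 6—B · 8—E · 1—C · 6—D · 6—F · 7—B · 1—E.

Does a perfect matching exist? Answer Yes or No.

Yes

A valid assignment of size 8: 1–C, 2–H, 3–D, 4–A, 5–G, 6–F, 7–B, 8–E.
Every left vertex is matched, so this is a perfect matching.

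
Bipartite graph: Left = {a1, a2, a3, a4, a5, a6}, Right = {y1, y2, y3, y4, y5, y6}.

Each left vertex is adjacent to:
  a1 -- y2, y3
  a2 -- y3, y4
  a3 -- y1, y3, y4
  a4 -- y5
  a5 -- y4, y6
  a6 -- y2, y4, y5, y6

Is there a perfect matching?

Yes

A valid assignment of size 6: a1→y2, a2→y3, a3→y1, a4→y5, a5→y4, a6→y6.
All 6 left vertices are covered.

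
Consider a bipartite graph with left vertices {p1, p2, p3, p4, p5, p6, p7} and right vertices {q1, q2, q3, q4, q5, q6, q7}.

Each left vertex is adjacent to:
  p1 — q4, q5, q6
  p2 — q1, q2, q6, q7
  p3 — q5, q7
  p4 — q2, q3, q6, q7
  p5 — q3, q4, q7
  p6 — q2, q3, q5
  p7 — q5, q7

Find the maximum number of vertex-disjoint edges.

7

One maximum matching: p1-q4, p2-q1, p3-q5, p4-q6, p5-q3, p6-q2, p7-q7.
All 7 left vertices are matched, so no larger matching exists.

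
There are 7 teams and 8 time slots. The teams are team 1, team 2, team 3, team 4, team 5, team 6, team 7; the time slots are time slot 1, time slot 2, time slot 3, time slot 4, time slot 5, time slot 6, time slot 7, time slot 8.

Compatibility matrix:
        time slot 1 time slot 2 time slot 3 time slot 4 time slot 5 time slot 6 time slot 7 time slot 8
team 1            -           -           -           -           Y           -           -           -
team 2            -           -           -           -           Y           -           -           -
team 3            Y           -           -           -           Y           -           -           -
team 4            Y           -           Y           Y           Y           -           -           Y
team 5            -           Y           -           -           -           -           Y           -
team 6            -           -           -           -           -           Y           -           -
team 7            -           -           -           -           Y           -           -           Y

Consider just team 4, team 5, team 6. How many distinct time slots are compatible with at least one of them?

The union of neighbours of {team 4, team 5, team 6} is {time slot 1, time slot 2, time slot 3, time slot 4, time slot 5, time slot 6, time slot 7, time slot 8}, which has 8 elements.
Since |N(S)| = 8 ≥ |S| = 3, Hall's condition holds for this subset.

8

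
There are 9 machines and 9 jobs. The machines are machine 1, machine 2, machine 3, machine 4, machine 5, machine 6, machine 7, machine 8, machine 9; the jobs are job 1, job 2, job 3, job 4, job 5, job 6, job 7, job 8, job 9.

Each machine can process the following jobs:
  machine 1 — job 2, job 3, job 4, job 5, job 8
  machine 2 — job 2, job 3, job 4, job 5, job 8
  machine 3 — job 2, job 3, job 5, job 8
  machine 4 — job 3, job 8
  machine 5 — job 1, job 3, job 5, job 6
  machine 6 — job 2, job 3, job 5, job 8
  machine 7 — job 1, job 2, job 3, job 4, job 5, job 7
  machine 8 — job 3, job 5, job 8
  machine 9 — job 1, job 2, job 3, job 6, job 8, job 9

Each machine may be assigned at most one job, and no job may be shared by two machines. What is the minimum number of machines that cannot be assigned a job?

1

One maximum matching: machine 1-job 8, machine 2-job 4, machine 3-job 5, machine 4-job 3, machine 5-job 1, machine 6-job 2, machine 7-job 7, machine 9-job 9.
The set {machine 1, machine 2, machine 3, machine 4, machine 6, machine 8} has only 5 neighbours ({job 2, job 3, job 4, job 5, job 8}), so by Hall's theorem at most 8 of the 9 machines can be matched.
That matches 8 of the 9, leaving 1 unmatched; no matching can do better.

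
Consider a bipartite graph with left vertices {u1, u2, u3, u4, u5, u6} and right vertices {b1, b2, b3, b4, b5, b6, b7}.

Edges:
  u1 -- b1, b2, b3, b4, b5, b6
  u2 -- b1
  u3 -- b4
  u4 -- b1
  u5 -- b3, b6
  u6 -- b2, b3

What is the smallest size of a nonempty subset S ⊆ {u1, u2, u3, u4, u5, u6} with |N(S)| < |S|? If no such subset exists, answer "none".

2

Take S = {u2, u4}. Its neighbourhood is {b1}, so |N(S)| = 1 < |S| = 2.
No single vertex violates Hall's condition since each has at least one neighbour, so 2 is the minimum.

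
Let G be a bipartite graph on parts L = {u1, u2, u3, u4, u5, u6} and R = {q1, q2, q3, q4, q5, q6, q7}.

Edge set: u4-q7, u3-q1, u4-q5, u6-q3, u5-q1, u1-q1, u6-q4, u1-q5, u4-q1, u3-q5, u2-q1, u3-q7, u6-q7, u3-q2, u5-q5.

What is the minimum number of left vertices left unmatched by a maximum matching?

A valid assignment of size 5: u1–q5, u2–q1, u3–q2, u4–q7, u6–q4.
The set {u1, u2, u5} has only 2 neighbours ({q1, q5}), so by Hall's theorem at most 5 of the 6 left vertices can be matched.
That matches 5 of the 6, leaving 1 unmatched; no matching can do better.

1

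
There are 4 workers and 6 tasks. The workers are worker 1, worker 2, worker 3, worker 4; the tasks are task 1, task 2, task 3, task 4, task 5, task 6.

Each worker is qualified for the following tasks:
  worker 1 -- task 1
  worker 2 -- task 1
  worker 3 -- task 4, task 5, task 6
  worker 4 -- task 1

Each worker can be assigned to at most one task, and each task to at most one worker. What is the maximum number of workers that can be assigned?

A valid assignment of size 2: worker 1–task 1, worker 3–task 6.
The set {worker 1, worker 2, worker 4} has only 1 neighbour ({task 1}), so by Hall's theorem at most 2 of the 4 workers can be matched.

2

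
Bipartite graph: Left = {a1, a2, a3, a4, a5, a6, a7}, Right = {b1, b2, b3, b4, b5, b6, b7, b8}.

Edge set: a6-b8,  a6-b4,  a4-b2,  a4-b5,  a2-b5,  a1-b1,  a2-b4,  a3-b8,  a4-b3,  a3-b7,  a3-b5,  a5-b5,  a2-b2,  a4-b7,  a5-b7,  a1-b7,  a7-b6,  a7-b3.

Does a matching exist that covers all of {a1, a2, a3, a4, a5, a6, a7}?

Yes

A valid assignment of size 7: a1→b1, a2→b2, a3→b8, a4→b7, a5→b5, a6→b4, a7→b3.
All 7 left vertices are covered.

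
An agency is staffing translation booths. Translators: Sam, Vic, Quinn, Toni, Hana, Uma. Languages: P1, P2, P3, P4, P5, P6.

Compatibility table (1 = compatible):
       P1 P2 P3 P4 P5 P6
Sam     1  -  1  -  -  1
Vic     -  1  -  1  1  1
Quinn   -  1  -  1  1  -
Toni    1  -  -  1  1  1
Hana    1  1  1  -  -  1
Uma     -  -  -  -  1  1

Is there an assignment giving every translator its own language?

A valid assignment of size 6: Sam→P3, Vic→P4, Quinn→P2, Toni→P1, Hana→P6, Uma→P5.
All 6 translators are covered.

Yes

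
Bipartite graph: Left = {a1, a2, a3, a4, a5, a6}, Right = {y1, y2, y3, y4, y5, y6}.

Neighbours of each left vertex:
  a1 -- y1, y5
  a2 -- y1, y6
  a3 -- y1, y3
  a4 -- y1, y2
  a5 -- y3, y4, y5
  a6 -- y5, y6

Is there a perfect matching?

Yes

One maximum matching: a1→y5, a2→y1, a3→y3, a4→y2, a5→y4, a6→y6.
All 6 left vertices are covered.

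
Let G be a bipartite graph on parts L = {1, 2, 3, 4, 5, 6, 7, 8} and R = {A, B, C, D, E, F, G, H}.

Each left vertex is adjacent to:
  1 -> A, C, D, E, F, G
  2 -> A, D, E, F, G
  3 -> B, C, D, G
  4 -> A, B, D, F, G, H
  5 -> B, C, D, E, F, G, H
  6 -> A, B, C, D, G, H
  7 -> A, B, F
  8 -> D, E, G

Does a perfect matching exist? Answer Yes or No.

Yes

A valid assignment of size 8: 1-C, 2-G, 3-B, 4-A, 5-D, 6-H, 7-F, 8-E.
All 8 left vertices are covered.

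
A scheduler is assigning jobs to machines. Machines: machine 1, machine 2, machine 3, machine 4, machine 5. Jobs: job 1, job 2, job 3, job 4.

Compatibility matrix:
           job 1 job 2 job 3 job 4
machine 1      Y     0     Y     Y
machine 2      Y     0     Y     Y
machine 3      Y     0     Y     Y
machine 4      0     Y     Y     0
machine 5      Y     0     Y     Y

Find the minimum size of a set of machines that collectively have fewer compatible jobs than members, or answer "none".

Take S = {machine 1, machine 2, machine 3, machine 5}. Its neighbourhood is {job 1, job 3, job 4}, so |N(S)| = 3 < |S| = 4.
Every subset of size less than 4 has at least as many neighbours as members, so 4 is the minimum.

4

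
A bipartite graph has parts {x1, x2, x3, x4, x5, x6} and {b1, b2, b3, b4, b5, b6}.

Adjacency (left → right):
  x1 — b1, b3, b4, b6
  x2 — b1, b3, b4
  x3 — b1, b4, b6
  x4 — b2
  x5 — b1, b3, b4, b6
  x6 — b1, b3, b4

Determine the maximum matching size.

For example, pair x1→b6, x2→b1, x3→b4, x4→b2, x5→b3.
The set {x1, x2, x3, x5, x6} has only 4 neighbours ({b1, b3, b4, b6}), so by Hall's theorem at most 5 of the 6 left vertices can be matched.

5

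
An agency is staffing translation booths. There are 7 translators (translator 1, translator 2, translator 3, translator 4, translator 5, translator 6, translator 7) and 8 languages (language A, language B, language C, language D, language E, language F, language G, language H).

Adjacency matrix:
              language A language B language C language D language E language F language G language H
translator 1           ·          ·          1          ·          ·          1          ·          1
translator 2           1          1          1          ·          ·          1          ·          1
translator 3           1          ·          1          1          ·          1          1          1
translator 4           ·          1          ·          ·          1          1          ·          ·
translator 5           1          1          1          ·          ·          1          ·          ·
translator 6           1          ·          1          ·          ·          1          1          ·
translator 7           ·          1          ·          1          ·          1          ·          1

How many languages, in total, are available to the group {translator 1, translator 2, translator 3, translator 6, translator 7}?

7

The union of neighbours of {translator 1, translator 2, translator 3, translator 6, translator 7} is {language A, language B, language C, language D, language F, language G, language H}, which has 7 elements.
Since |N(S)| = 7 ≥ |S| = 5, Hall's condition holds for this subset.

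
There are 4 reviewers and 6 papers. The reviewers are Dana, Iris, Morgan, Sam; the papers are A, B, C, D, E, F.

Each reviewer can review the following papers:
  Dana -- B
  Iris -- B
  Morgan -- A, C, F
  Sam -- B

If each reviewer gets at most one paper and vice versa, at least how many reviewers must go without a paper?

2

For example, pair Dana-B, Morgan-F.
The set {Dana, Iris, Sam} has only 1 neighbour ({B}), so by Hall's theorem at most 2 of the 4 reviewers can be matched.
That matches 2 of the 4, leaving 2 unmatched; no matching can do better.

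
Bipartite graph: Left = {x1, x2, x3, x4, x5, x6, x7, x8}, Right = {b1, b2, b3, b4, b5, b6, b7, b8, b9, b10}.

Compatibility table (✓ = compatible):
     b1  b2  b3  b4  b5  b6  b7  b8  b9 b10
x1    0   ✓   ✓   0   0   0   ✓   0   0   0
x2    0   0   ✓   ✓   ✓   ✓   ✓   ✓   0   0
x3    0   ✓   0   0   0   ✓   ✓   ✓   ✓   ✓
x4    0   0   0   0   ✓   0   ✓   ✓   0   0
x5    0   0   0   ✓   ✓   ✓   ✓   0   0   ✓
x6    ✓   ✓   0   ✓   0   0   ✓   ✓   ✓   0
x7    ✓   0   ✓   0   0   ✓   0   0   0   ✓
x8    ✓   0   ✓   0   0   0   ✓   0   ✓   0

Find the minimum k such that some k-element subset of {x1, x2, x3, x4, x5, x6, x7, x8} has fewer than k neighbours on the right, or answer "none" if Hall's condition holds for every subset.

A matching saturating every left vertex exists, for instance x1→b2, x2→b7, x3→b10, x4→b8, x5→b5, x6→b1, x7→b6, x8→b3.
By Hall's marriage theorem, this means |N(S)| ≥ |S| for every subset S, so no violating subset exists.

none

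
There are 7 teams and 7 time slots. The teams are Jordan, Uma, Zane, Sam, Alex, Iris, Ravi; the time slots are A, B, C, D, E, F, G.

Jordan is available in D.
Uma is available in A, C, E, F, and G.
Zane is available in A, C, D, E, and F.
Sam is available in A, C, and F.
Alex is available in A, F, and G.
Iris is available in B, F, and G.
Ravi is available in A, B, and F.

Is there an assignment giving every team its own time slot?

Yes

One maximum matching: Jordan→D, Uma→A, Zane→E, Sam→C, Alex→G, Iris→F, Ravi→B.
Every team is matched, so this is a perfect matching.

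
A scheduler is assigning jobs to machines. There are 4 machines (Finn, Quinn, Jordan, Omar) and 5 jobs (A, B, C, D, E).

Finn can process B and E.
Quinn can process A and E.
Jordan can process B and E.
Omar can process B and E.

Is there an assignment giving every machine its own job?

No

The set {Finn, Jordan, Omar} has only 2 neighbours ({B, E}), so by Hall's theorem at most 3 of the 4 machines can be matched.
Hence no matching covers every machine.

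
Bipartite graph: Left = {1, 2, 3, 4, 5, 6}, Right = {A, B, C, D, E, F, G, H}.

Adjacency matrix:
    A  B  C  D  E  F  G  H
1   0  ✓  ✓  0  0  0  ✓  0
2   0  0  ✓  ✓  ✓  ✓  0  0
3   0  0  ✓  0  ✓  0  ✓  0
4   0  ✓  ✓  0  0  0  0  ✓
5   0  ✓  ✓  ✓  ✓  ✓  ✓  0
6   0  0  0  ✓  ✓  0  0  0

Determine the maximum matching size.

6

One maximum matching: 1-B, 2-D, 3-C, 4-H, 5-G, 6-E.
This saturates every left vertex, so 6 is the maximum.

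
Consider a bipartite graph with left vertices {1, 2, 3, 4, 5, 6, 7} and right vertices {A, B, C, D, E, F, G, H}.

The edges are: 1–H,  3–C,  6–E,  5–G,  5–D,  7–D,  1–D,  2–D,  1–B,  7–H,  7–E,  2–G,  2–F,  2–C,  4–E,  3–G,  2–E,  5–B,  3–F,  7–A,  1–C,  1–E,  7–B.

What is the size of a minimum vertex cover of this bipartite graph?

6

{1, 2, 3, 5, 7, E} is a vertex cover of size 6: every edge has an endpoint in this set.
No smaller cover exists because 1–H, 2–G, 3–F, 4–E, 5–B, 7–A is a matching of size 6, and a cover must include an endpoint of each of these disjoint edges (König's theorem).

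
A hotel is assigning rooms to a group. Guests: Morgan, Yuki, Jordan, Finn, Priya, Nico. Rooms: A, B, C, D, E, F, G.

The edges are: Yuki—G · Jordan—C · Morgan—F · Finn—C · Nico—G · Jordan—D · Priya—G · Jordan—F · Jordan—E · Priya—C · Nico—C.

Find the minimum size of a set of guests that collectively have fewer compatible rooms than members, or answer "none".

Take S = {Yuki, Finn, Priya}. Its neighbourhood is {C, G}, so |N(S)| = 2 < |S| = 3.
Every subset of size less than 3 has at least as many neighbours as members, so 3 is the minimum.

3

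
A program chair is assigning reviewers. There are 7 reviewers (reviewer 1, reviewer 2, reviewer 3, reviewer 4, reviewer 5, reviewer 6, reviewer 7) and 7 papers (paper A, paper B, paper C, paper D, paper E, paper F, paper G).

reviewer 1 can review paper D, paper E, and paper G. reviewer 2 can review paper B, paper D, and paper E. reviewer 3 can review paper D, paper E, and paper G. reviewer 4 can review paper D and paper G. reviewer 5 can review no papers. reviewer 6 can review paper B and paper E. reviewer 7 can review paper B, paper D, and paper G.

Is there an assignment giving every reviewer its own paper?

No

The set {reviewer 1, reviewer 2, reviewer 3, reviewer 4, reviewer 5, reviewer 6, reviewer 7} has only 4 neighbours ({paper B, paper D, paper E, paper G}), so by Hall's theorem at most 4 of the 7 reviewers can be matched.
Hence no matching covers every reviewer.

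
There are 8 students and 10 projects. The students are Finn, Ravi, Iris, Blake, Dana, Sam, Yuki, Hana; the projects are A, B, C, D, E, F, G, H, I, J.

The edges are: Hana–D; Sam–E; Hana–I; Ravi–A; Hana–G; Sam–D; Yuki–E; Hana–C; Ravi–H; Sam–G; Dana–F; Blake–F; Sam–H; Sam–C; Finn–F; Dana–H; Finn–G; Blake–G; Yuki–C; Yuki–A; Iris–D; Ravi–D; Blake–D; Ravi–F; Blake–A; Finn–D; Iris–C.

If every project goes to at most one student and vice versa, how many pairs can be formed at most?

8

One maximum matching: Finn–F, Ravi–D, Iris–C, Blake–A, Dana–H, Sam–G, Yuki–E, Hana–I.
This saturates every student, so 8 is the maximum.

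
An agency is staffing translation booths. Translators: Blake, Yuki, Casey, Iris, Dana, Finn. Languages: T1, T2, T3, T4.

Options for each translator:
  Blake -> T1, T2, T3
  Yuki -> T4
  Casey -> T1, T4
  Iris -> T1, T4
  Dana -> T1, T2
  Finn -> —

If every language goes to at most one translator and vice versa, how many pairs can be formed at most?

For example, pair Blake→T3, Yuki→T4, Casey→T1, Dana→T2.
The set {Yuki, Casey, Iris, Finn} has only 2 neighbours ({T1, T4}), so by Hall's theorem at most 4 of the 6 translators can be matched.

4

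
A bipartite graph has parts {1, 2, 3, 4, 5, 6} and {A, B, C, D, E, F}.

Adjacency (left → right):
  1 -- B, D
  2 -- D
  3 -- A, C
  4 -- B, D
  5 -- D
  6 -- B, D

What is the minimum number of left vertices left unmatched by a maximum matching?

3

For example, pair 1–B, 2–D, 3–C.
The set {1, 2, 4, 5, 6} has only 2 neighbours ({B, D}), so by Hall's theorem at most 3 of the 6 left vertices can be matched.
That matches 3 of the 6, leaving 3 unmatched; no matching can do better.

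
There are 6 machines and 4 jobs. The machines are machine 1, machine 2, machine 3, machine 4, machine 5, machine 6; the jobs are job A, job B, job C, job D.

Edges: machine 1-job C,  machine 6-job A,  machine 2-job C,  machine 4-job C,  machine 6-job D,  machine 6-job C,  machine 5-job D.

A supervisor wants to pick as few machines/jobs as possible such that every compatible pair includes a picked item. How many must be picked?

3

The 3 edges machine 1–job C, machine 5–job D, machine 6–job A form a matching, so any vertex cover needs at least 3 vertices (one per matched edge).
Conversely {machine 5, machine 6, job C} meets every edge and has exactly 3 vertices, so 3 is optimal.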